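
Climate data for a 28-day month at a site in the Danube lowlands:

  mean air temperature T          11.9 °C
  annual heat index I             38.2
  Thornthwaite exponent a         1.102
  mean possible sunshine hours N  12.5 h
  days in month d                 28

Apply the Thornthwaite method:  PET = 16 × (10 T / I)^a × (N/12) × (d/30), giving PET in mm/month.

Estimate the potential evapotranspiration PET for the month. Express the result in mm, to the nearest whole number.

10T/I = 10 × 11.9 / 38.2 = 3.1152
(10T/I)^a = 3.1152^1.102 = 3.4980
Uncorrected PET = 16 × 3.4980 = 55.968 mm
Correction = (N/12)(d/30) = (12.5/12)(28/30) = 0.9722
PET = 55.968 × 0.9722 = 54.412 mm/month

54 mm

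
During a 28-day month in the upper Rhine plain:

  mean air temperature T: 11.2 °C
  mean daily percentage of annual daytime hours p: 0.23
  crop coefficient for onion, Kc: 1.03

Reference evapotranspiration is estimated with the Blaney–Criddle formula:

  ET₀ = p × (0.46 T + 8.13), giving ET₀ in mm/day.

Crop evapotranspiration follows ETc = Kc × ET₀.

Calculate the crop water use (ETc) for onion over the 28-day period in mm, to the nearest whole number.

88 mm

ET₀ = 0.23 × (0.46 × 11.2 + 8.13) = 0.23 × 13.282 = 3.0549 mm/d
ETc = Kc × ET₀ = 1.03 × 3.0549 = 3.1465 mm/d
Over 28 days: 3.1465 × 28 = 88.102 mm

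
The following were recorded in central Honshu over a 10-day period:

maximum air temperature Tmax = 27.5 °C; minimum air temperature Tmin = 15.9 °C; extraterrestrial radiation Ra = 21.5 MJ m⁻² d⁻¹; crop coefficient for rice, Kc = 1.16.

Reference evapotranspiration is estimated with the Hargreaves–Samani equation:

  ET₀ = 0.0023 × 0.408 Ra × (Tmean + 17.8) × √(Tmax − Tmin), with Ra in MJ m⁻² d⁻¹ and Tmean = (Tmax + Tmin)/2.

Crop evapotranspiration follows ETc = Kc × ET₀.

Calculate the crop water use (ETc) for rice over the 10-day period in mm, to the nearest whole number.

31 mm

Tmean = (27.5 + 15.9)/2 = 21.70 °C
0.408 Ra = 0.408 × 21.5 = 8.7720 mm/d equivalent
ET₀ = 0.0023 × 8.7720 × (21.70 + 17.8) × √11.6 = 0.0023 × 8.7720 × 39.50 × 3.4059 = 2.7143 mm/d
ETc = Kc × ET₀ = 1.16 × 2.7143 = 3.1486 mm/d
Over 10 days: 3.1486 × 10 = 31.486 mm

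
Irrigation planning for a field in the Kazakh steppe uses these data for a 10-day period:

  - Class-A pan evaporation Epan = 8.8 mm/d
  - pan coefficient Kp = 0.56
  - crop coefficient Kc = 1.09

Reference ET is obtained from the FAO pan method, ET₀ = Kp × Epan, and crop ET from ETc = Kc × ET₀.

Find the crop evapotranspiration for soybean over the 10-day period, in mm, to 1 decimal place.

53.7 mm

ET₀ = 0.56 × 8.8 = 4.9280 mm/d
ETc = Kc × ET₀ = 1.09 × 4.9280 = 5.3715 mm/d
Over 10 days: 5.3715 × 10 = 53.715 mm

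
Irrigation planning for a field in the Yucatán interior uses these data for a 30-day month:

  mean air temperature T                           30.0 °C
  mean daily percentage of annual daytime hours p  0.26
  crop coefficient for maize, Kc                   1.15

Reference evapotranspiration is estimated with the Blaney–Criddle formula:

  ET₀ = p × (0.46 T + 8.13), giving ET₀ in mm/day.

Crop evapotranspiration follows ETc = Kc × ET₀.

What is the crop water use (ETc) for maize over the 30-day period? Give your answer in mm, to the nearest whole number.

ET₀ = 0.26 × (0.46 × 30.0 + 8.13) = 0.26 × 21.930 = 5.7018 mm/d
ETc = Kc × ET₀ = 1.15 × 5.7018 = 6.5571 mm/d
Over 30 days: 6.5571 × 30 = 196.713 mm

197 mm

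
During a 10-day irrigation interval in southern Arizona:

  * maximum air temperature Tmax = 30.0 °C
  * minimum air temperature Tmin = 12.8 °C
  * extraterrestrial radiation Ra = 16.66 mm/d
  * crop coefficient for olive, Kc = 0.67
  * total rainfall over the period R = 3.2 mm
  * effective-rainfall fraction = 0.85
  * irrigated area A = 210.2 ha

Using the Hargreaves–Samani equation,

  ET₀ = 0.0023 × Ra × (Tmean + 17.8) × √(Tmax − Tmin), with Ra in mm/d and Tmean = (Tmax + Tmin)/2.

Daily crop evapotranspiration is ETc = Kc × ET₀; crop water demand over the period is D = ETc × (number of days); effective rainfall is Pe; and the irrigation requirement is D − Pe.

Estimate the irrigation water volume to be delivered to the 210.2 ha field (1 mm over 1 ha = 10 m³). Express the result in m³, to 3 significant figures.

Tmean = (30.0 + 12.8)/2 = 21.40 °C
ET₀ = 0.0023 × 16.66 × (21.40 + 17.8) × √17.2 = 0.0023 × 16.66 × 39.20 × 4.1473 = 6.2295 mm/d
ETc = Kc × ET₀ = 0.67 × 6.2295 = 4.1738 mm/d
Crop demand D = ETc × 10 d = 4.1738 × 10 = 41.738 mm
Pe = 0.85 × 3.2 = 2.720 mm
D − Pe = 41.738 − 2.720 = 39.018 mm
Volume = 39.018 mm × 210.2 ha × 10 = 82015.8 m³

82000 m³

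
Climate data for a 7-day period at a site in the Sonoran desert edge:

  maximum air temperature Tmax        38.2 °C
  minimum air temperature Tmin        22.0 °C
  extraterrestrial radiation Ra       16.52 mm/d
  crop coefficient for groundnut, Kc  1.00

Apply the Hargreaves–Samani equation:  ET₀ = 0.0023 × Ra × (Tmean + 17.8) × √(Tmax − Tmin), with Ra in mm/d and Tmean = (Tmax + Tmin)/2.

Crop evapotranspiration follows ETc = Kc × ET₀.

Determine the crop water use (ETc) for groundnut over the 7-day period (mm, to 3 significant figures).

Tmean = (38.2 + 22.0)/2 = 30.10 °C
ET₀ = 0.0023 × 16.52 × (30.10 + 17.8) × √16.2 = 0.0023 × 16.52 × 47.90 × 4.0249 = 7.3254 mm/d
ETc = Kc × ET₀ = 1.00 × 7.3254 = 7.3254 mm/d
Over 7 days: 7.3254 × 7 = 51.278 mm

51.3 mm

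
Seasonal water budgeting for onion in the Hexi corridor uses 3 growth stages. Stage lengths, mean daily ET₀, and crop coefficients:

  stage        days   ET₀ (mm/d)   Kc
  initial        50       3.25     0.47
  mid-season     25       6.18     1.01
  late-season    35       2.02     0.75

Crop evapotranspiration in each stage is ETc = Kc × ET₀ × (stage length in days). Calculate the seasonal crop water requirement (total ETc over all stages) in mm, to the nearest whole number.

initial: 0.47 × 3.25 × 50 = 76.38 mm
mid-season: 1.01 × 6.18 × 25 = 156.05 mm
late-season: 0.75 × 2.02 × 35 = 53.03 mm
Seasonal total = 285.46 mm

285 mm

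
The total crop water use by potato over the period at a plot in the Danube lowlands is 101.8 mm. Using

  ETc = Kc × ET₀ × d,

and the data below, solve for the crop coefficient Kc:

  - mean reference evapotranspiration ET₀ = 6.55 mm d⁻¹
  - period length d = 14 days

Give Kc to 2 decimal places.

1.11

ETc = Kc × ET₀ × d  ⇒  Kc = ETc / (ET₀ × d)
Kc = 101.8 / (6.55 × 14) = 101.8 / 91.70 = 1.1101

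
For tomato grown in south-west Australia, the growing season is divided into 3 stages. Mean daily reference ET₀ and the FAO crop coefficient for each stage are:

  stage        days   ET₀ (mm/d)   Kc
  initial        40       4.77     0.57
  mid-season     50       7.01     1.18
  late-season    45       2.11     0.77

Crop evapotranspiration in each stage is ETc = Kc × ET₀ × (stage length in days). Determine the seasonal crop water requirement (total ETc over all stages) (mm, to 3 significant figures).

initial: 0.57 × 4.77 × 40 = 108.76 mm
mid-season: 1.18 × 7.01 × 50 = 413.59 mm
late-season: 0.77 × 2.11 × 45 = 73.11 mm
Seasonal total = 595.46 mm

595 mm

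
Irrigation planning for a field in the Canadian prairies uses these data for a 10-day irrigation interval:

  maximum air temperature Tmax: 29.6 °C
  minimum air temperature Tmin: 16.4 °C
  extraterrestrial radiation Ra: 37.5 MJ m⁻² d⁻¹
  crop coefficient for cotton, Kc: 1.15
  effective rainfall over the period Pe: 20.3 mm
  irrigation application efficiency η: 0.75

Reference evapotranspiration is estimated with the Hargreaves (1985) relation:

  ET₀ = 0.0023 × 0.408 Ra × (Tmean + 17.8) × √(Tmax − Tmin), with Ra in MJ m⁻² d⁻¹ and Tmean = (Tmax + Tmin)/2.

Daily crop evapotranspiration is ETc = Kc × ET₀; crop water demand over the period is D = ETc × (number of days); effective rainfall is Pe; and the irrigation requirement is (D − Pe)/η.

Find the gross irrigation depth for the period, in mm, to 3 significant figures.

52.9 mm

Tmean = (29.6 + 16.4)/2 = 23.00 °C
0.408 Ra = 0.408 × 37.5 = 15.3000 mm/d equivalent
ET₀ = 0.0023 × 15.3000 × (23.00 + 17.8) × √13.2 = 0.0023 × 15.3000 × 40.80 × 3.6332 = 5.2164 mm/d
ETc = Kc × ET₀ = 1.15 × 5.2164 = 5.9989 mm/d
Crop demand D = ETc × 10 d = 5.9989 × 10 = 59.989 mm
D − Pe = 59.989 − 20.3 = 39.689 mm
Gross irrigation = 39.689 / 0.75 = 52.919 mm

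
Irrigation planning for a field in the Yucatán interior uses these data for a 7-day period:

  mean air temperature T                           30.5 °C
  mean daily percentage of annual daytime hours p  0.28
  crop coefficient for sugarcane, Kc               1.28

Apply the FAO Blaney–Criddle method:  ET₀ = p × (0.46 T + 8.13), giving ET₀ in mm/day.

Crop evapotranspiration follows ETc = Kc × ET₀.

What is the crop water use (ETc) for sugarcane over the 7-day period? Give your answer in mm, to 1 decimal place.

ET₀ = 0.28 × (0.46 × 30.5 + 8.13) = 0.28 × 22.160 = 6.2048 mm/d
ETc = Kc × ET₀ = 1.28 × 6.2048 = 7.9421 mm/d
Over 7 days: 7.9421 × 7 = 55.595 mm

55.6 mm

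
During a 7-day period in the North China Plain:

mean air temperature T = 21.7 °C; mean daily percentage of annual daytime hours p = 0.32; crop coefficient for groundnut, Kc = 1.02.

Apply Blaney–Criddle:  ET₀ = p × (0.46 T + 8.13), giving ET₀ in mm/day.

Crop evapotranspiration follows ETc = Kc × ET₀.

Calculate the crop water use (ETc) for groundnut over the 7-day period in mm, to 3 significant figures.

41.4 mm

ET₀ = 0.32 × (0.46 × 21.7 + 8.13) = 0.32 × 18.112 = 5.7958 mm/d
ETc = Kc × ET₀ = 1.02 × 5.7958 = 5.9117 mm/d
Over 7 days: 5.9117 × 7 = 41.382 mm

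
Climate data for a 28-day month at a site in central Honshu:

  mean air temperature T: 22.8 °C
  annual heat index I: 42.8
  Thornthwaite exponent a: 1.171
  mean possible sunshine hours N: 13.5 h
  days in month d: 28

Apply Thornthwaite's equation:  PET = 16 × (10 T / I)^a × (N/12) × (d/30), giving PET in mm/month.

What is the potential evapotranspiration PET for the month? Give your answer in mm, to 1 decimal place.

119.1 mm

10T/I = 10 × 22.8 / 42.8 = 5.3271
(10T/I)^a = 5.3271^1.171 = 7.0912
Uncorrected PET = 16 × 7.0912 = 113.459 mm
Correction = (N/12)(d/30) = (13.5/12)(28/30) = 1.0500
PET = 113.459 × 1.0500 = 119.132 mm/month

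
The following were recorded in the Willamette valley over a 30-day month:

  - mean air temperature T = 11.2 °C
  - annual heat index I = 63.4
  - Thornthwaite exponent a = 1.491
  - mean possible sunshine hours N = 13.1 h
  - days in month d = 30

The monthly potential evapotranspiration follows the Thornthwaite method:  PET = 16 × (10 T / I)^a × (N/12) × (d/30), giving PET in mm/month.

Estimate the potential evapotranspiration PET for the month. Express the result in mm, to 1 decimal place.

40.8 mm

10T/I = 10 × 11.2 / 63.4 = 1.7666
(10T/I)^a = 1.7666^1.491 = 2.3361
Uncorrected PET = 16 × 2.3361 = 37.378 mm
Correction = (N/12)(d/30) = (13.1/12)(30/30) = 1.0917
PET = 37.378 × 1.0917 = 40.806 mm/month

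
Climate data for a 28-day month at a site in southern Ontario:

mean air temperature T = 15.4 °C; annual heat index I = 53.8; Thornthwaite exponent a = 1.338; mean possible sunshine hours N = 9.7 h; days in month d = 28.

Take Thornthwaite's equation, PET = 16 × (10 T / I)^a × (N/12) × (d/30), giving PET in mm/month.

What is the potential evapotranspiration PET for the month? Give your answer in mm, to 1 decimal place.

10T/I = 10 × 15.4 / 53.8 = 2.8625
(10T/I)^a = 2.8625^1.338 = 4.0844
Uncorrected PET = 16 × 4.0844 = 65.350 mm
Correction = (N/12)(d/30) = (9.7/12)(28/30) = 0.7544
PET = 65.350 × 0.7544 = 49.300 mm/month

49.3 mm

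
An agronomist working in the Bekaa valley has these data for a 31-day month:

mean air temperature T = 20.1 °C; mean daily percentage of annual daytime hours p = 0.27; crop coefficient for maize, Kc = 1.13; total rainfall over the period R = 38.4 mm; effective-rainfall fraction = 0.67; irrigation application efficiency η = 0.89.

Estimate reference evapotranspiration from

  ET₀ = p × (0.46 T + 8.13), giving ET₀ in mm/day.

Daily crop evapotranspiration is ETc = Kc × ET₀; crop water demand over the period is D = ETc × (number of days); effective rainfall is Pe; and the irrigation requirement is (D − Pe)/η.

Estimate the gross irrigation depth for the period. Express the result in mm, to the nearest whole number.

ET₀ = 0.27 × (0.46 × 20.1 + 8.13) = 0.27 × 17.376 = 4.6915 mm/d
ETc = Kc × ET₀ = 1.13 × 4.6915 = 5.3014 mm/d
Crop demand D = ETc × 31 d = 5.3014 × 31 = 164.343 mm
Pe = 0.67 × 38.4 = 25.728 mm
D − Pe = 164.343 − 25.728 = 138.615 mm
Gross irrigation = 138.615 / 0.89 = 155.747 mm

156 mm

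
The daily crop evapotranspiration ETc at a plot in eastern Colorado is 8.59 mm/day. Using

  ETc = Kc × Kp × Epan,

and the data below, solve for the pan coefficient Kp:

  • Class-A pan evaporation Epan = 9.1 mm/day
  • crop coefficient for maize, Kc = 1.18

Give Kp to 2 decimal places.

0.80

ETc = Kc × Kp × Epan  ⇒  Kp = ETc / (Kc × Epan)
Kp = 8.59 / (1.18 × 9.1) = 8.59 / 10.738 = 0.8000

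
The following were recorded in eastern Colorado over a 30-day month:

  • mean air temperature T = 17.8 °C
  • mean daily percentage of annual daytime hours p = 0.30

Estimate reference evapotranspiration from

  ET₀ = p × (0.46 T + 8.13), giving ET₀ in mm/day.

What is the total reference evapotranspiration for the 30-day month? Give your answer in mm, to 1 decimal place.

146.9 mm

ET₀ = 0.30 × (0.46 × 17.8 + 8.13) = 0.30 × 16.318 = 4.8954 mm/d
Monthly total = 4.8954 × 30 = 146.862 mm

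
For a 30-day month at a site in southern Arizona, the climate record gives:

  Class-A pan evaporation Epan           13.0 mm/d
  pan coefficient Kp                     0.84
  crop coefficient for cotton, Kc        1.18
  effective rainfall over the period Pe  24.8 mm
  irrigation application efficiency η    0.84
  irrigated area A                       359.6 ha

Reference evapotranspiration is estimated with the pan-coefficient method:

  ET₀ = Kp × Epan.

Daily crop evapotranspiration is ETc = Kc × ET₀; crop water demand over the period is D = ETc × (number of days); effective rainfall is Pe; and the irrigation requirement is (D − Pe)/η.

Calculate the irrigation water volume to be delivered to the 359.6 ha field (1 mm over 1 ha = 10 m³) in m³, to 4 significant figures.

1549000 m³

ET₀ = 0.84 × 13.0 = 10.9200 mm/d
ETc = Kc × ET₀ = 1.18 × 10.9200 = 12.8856 mm/d
Crop demand D = ETc × 30 d = 12.8856 × 30 = 386.568 mm
D − Pe = 386.568 − 24.8 = 361.768 mm
Gross irrigation = 361.768 / 0.84 = 430.676 mm
Volume = 430.676 mm × 359.6 ha × 10 = 1548710.9 m³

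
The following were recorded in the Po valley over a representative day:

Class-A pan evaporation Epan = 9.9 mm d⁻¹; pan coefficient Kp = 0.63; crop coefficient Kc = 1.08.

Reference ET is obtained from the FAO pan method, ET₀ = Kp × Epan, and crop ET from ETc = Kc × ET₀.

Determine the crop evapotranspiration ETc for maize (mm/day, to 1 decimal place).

ET₀ = 0.63 × 9.9 = 6.2370 mm/d
ETc = Kc × ET₀ = 1.08 × 6.2370 = 6.7360 mm/d

6.7 mm/day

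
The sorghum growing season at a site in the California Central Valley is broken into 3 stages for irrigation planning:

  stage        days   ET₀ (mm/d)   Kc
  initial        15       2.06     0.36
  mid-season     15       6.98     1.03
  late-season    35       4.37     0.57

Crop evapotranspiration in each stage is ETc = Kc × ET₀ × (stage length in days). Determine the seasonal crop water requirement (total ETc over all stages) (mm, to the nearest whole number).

initial: 0.36 × 2.06 × 15 = 11.12 mm
mid-season: 1.03 × 6.98 × 15 = 107.84 mm
late-season: 0.57 × 4.37 × 35 = 87.18 mm
Seasonal total = 206.14 mm

206 mm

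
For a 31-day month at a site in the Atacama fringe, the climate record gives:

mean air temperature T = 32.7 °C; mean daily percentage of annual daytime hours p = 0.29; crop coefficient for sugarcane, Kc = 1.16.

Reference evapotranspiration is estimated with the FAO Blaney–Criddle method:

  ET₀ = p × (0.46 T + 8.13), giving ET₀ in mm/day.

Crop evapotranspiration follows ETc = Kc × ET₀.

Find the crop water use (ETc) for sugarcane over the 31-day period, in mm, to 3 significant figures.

242 mm

ET₀ = 0.29 × (0.46 × 32.7 + 8.13) = 0.29 × 23.172 = 6.7199 mm/d
ETc = Kc × ET₀ = 1.16 × 6.7199 = 7.7951 mm/d
Over 31 days: 7.7951 × 31 = 241.648 mm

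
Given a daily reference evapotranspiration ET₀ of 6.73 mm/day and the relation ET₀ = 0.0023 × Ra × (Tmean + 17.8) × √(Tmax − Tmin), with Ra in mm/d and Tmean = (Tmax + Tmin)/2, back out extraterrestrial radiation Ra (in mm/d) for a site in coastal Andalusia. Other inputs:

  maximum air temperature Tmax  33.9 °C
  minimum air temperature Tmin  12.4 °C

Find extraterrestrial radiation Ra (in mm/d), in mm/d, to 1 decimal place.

15.4 mm/d

Tmean = 23.15 °C; √ΔT = 4.6368
Ra = ET₀ / [0.0023 × (Tmean+17.8) × √ΔT] = 6.73 / (0.0023 × 40.95 × 4.6368) = 15.410 mm/d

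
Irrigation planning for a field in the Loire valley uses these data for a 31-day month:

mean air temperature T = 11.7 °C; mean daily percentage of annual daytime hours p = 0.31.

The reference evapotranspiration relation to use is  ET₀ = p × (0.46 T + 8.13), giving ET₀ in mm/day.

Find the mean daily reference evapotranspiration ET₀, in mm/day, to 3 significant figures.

ET₀ = 0.31 × (0.46 × 11.7 + 8.13) = 0.31 × 13.512 = 4.1887 mm/d

4.19 mm/day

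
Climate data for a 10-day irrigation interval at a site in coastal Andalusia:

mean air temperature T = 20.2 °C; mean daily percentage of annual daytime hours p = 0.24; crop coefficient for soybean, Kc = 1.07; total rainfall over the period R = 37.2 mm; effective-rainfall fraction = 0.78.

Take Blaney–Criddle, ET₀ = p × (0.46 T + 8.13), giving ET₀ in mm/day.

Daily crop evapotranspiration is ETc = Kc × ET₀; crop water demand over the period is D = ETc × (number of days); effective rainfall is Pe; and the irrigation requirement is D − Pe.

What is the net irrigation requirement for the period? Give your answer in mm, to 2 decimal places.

ET₀ = 0.24 × (0.46 × 20.2 + 8.13) = 0.24 × 17.422 = 4.1813 mm/d
ETc = Kc × ET₀ = 1.07 × 4.1813 = 4.4740 mm/d
Crop demand D = ETc × 10 d = 4.4740 × 10 = 44.740 mm
Pe = 0.78 × 37.2 = 29.016 mm
D − Pe = 44.740 − 29.016 = 15.724 mm

15.72 mm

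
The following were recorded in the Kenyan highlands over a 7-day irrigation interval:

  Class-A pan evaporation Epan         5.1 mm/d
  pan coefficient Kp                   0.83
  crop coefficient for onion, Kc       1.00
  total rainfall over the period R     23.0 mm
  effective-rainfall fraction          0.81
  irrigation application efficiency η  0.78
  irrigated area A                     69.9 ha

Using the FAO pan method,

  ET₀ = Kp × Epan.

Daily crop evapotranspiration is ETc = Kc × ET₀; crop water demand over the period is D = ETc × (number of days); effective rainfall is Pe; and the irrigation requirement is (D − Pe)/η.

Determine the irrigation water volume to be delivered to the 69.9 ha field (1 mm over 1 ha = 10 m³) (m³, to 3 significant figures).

9860 m³

ET₀ = 0.83 × 5.1 = 4.2330 mm/d
ETc = Kc × ET₀ = 1.00 × 4.2330 = 4.2330 mm/d
Crop demand D = ETc × 7 d = 4.2330 × 7 = 29.631 mm
Pe = 0.81 × 23.0 = 18.630 mm
D − Pe = 29.631 − 18.630 = 11.001 mm
Gross irrigation = 11.001 / 0.78 = 14.104 mm
Volume = 14.104 mm × 69.9 ha × 10 = 9858.7 m³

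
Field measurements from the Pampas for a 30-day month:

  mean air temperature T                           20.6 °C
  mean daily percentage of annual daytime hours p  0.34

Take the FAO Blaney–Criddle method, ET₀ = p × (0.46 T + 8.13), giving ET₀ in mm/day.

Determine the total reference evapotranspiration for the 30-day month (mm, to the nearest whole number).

180 mm

ET₀ = 0.34 × (0.46 × 20.6 + 8.13) = 0.34 × 17.606 = 5.9860 mm/d
Monthly total = 5.9860 × 30 = 179.580 mm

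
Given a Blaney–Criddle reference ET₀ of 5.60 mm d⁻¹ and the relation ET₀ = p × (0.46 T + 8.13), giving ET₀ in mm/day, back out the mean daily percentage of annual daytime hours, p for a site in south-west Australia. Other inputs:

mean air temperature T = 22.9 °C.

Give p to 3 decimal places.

0.300

p = ET₀ / (0.46 T + 8.13) = 5.60 / (0.46 × 22.9 + 8.13) = 5.60 / 18.664 = 0.3000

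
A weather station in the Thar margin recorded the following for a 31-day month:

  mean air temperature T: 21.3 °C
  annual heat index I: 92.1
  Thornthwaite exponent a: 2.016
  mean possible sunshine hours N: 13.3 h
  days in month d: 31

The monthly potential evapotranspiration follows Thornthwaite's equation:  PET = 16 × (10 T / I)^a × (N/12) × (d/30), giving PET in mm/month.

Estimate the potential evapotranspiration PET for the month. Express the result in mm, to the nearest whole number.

99 mm

10T/I = 10 × 21.3 / 92.1 = 2.3127
(10T/I)^a = 2.3127^2.016 = 5.4208
Uncorrected PET = 16 × 5.4208 = 86.733 mm
Correction = (N/12)(d/30) = (13.3/12)(31/30) = 1.1453
PET = 86.733 × 1.1453 = 99.335 mm/month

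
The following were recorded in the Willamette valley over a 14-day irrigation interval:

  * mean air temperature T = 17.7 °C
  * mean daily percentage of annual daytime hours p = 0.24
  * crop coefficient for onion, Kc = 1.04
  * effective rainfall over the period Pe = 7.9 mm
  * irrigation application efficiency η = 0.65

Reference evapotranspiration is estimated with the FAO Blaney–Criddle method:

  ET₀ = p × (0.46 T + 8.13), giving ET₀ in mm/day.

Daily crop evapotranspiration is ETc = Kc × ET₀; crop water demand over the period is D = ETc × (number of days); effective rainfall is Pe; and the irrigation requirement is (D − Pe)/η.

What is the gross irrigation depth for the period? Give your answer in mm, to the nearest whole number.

75 mm

ET₀ = 0.24 × (0.46 × 17.7 + 8.13) = 0.24 × 16.272 = 3.9053 mm/d
ETc = Kc × ET₀ = 1.04 × 3.9053 = 4.0615 mm/d
Crop demand D = ETc × 14 d = 4.0615 × 14 = 56.861 mm
D − Pe = 56.861 − 7.9 = 48.961 mm
Gross irrigation = 48.961 / 0.65 = 75.325 mm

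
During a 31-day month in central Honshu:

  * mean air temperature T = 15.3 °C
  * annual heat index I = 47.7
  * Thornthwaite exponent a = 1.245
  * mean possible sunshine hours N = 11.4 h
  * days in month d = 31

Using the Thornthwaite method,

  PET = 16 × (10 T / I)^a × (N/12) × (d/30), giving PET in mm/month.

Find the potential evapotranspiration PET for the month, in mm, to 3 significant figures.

10T/I = 10 × 15.3 / 47.7 = 3.2075
(10T/I)^a = 3.2075^1.245 = 4.2675
Uncorrected PET = 16 × 4.2675 = 68.280 mm
Correction = (N/12)(d/30) = (11.4/12)(31/30) = 0.9817
PET = 68.280 × 0.9817 = 67.030 mm/month

67.0 mm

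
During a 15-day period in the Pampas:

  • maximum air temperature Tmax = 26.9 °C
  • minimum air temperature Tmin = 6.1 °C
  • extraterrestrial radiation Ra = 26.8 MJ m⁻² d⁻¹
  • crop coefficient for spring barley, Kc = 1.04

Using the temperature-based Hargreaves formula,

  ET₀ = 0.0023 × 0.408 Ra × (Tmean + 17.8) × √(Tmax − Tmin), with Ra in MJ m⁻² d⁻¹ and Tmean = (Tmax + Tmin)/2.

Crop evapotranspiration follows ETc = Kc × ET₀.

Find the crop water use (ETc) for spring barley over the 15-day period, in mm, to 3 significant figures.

Tmean = (26.9 + 6.1)/2 = 16.50 °C
0.408 Ra = 0.408 × 26.8 = 10.9344 mm/d equivalent
ET₀ = 0.0023 × 10.9344 × (16.50 + 17.8) × √20.8 = 0.0023 × 10.9344 × 34.30 × 4.5607 = 3.9341 mm/d
ETc = Kc × ET₀ = 1.04 × 3.9341 = 4.0915 mm/d
Over 15 days: 4.0915 × 15 = 61.373 mm

61.4 mm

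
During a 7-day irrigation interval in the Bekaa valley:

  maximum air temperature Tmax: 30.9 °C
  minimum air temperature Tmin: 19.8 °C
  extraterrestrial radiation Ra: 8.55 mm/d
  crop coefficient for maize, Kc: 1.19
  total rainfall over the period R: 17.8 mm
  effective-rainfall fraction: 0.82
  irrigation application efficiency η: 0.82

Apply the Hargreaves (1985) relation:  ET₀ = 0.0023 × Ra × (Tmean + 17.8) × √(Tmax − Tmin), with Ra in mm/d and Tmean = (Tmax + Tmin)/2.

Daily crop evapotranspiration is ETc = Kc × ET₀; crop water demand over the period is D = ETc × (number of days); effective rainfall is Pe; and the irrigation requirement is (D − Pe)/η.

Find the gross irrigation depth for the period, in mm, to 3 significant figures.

10.9 mm

Tmean = (30.9 + 19.8)/2 = 25.35 °C
ET₀ = 0.0023 × 8.55 × (25.35 + 17.8) × √11.1 = 0.0023 × 8.55 × 43.15 × 3.3317 = 2.8271 mm/d
ETc = Kc × ET₀ = 1.19 × 2.8271 = 3.3642 mm/d
Crop demand D = ETc × 7 d = 3.3642 × 7 = 23.549 mm
Pe = 0.82 × 17.8 = 14.596 mm
D − Pe = 23.549 − 14.596 = 8.953 mm
Gross irrigation = 8.953 / 0.82 = 10.918 mm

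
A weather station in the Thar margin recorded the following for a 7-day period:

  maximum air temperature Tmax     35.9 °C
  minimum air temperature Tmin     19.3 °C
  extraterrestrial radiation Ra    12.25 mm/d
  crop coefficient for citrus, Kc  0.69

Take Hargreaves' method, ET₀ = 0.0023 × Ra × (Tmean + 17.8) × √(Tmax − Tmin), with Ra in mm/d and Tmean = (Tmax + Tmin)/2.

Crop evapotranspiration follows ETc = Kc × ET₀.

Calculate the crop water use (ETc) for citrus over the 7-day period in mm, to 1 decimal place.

Tmean = (35.9 + 19.3)/2 = 27.60 °C
ET₀ = 0.0023 × 12.25 × (27.60 + 17.8) × √16.6 = 0.0023 × 12.25 × 45.40 × 4.0743 = 5.2116 mm/d
ETc = Kc × ET₀ = 0.69 × 5.2116 = 3.5960 mm/d
Over 7 days: 3.5960 × 7 = 25.172 mm

25.2 mm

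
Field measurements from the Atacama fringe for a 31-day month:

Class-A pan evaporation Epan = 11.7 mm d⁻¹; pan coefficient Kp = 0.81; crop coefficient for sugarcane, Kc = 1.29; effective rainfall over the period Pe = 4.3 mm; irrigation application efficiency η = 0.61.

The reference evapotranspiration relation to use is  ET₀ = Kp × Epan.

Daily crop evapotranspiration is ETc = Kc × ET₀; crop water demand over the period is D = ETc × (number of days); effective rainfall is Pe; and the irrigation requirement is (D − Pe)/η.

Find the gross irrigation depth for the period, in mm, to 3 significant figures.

ET₀ = 0.81 × 11.7 = 9.4770 mm/d
ETc = Kc × ET₀ = 1.29 × 9.4770 = 12.2253 mm/d
Crop demand D = ETc × 31 d = 12.2253 × 31 = 378.984 mm
D − Pe = 378.984 − 4.3 = 374.684 mm
Gross irrigation = 374.684 / 0.61 = 614.236 mm

614 mm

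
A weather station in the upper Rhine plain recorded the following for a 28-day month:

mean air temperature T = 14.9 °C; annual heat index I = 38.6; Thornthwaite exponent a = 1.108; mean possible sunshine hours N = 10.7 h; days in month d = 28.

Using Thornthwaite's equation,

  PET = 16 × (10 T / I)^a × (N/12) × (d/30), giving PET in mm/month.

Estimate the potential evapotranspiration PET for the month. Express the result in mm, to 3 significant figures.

59.5 mm

10T/I = 10 × 14.9 / 38.6 = 3.8601
(10T/I)^a = 3.8601^1.108 = 4.4663
Uncorrected PET = 16 × 4.4663 = 71.461 mm
Correction = (N/12)(d/30) = (10.7/12)(28/30) = 0.8322
PET = 71.461 × 0.8322 = 59.470 mm/month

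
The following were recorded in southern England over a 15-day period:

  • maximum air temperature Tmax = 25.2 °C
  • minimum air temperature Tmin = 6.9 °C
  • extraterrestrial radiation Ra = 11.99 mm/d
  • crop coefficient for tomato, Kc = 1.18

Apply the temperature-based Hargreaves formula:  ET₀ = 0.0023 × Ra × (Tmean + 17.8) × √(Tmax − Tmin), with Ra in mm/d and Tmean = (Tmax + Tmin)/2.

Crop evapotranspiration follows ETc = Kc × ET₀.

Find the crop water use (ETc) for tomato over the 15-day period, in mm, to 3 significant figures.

70.7 mm

Tmean = (25.2 + 6.9)/2 = 16.05 °C
ET₀ = 0.0023 × 11.99 × (16.05 + 17.8) × √18.3 = 0.0023 × 11.99 × 33.85 × 4.2778 = 3.9932 mm/d
ETc = Kc × ET₀ = 1.18 × 3.9932 = 4.7120 mm/d
Over 15 days: 4.7120 × 15 = 70.680 mm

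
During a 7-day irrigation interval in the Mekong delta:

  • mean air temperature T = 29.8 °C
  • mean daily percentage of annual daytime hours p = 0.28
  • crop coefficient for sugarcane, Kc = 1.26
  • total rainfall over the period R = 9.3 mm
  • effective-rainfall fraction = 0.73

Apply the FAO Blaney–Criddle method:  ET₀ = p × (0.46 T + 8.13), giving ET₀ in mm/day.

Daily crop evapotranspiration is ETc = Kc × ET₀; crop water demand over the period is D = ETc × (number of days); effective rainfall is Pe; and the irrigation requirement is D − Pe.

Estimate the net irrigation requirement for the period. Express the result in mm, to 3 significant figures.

47.1 mm

ET₀ = 0.28 × (0.46 × 29.8 + 8.13) = 0.28 × 21.838 = 6.1146 mm/d
ETc = Kc × ET₀ = 1.26 × 6.1146 = 7.7044 mm/d
Crop demand D = ETc × 7 d = 7.7044 × 7 = 53.931 mm
Pe = 0.73 × 9.3 = 6.789 mm
D − Pe = 53.931 − 6.789 = 47.142 mm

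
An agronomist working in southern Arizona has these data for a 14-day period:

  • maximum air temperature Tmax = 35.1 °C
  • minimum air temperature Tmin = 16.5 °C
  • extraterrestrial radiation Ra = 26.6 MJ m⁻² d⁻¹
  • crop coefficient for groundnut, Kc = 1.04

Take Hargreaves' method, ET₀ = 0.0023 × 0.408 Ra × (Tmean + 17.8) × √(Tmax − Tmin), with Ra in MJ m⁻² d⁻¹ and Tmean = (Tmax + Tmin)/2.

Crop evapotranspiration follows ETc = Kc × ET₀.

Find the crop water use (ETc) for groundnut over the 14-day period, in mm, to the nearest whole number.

Tmean = (35.1 + 16.5)/2 = 25.80 °C
0.408 Ra = 0.408 × 26.6 = 10.8528 mm/d equivalent
ET₀ = 0.0023 × 10.8528 × (25.80 + 17.8) × √18.6 = 0.0023 × 10.8528 × 43.60 × 4.3128 = 4.6937 mm/d
ETc = Kc × ET₀ = 1.04 × 4.6937 = 4.8814 mm/d
Over 14 days: 4.8814 × 14 = 68.340 mm

68 mm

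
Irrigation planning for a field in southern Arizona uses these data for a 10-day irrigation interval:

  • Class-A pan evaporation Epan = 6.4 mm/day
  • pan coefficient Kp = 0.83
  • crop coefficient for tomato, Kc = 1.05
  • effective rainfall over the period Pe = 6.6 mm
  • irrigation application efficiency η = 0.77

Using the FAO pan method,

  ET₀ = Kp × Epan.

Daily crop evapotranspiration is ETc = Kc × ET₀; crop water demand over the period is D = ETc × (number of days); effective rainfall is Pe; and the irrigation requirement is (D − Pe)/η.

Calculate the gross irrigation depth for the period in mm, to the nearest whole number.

64 mm

ET₀ = 0.83 × 6.4 = 5.3120 mm/d
ETc = Kc × ET₀ = 1.05 × 5.3120 = 5.5776 mm/d
Crop demand D = ETc × 10 d = 5.5776 × 10 = 55.776 mm
D − Pe = 55.776 − 6.6 = 49.176 mm
Gross irrigation = 49.176 / 0.77 = 63.865 mm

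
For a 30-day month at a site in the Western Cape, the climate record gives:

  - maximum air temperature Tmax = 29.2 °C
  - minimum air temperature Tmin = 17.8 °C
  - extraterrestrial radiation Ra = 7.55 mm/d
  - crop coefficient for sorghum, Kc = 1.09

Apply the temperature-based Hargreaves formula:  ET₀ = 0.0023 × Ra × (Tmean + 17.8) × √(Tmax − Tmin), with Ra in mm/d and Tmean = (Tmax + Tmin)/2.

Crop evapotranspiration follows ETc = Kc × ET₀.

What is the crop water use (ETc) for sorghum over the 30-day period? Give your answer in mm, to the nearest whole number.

79 mm

Tmean = (29.2 + 17.8)/2 = 23.50 °C
ET₀ = 0.0023 × 7.55 × (23.50 + 17.8) × √11.4 = 0.0023 × 7.55 × 41.30 × 3.3764 = 2.4215 mm/d
ETc = Kc × ET₀ = 1.09 × 2.4215 = 2.6394 mm/d
Over 30 days: 2.6394 × 30 = 79.182 mm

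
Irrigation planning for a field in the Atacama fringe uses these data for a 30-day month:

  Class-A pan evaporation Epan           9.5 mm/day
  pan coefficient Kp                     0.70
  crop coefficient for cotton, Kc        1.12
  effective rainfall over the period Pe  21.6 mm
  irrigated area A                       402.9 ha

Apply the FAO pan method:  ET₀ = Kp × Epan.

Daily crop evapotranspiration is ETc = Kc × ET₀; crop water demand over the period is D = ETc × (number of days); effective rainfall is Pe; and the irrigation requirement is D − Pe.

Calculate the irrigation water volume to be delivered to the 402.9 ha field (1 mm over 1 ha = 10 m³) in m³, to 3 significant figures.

ET₀ = 0.70 × 9.5 = 6.6500 mm/d
ETc = Kc × ET₀ = 1.12 × 6.6500 = 7.4480 mm/d
Crop demand D = ETc × 30 d = 7.4480 × 30 = 223.440 mm
D − Pe = 223.440 − 21.6 = 201.840 mm
Volume = 201.840 mm × 402.9 ha × 10 = 813213.4 m³

813000 m³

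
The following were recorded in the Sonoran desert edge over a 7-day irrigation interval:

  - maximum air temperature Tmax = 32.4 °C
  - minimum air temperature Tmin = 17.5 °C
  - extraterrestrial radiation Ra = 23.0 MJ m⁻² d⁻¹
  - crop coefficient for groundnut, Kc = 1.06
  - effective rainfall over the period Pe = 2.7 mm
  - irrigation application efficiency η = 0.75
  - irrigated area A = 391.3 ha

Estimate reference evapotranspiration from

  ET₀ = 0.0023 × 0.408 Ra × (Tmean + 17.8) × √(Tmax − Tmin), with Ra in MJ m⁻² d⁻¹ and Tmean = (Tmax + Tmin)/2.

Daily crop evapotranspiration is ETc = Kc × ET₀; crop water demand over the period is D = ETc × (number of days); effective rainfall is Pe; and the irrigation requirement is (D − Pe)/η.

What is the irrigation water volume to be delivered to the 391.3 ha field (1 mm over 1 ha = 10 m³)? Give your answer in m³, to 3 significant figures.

124000 m³

Tmean = (32.4 + 17.5)/2 = 24.95 °C
0.408 Ra = 0.408 × 23.0 = 9.3840 mm/d equivalent
ET₀ = 0.0023 × 9.3840 × (24.95 + 17.8) × √14.9 = 0.0023 × 9.3840 × 42.75 × 3.8601 = 3.5616 mm/d
ETc = Kc × ET₀ = 1.06 × 3.5616 = 3.7753 mm/d
Crop demand D = ETc × 7 d = 3.7753 × 7 = 26.427 mm
D − Pe = 26.427 − 2.7 = 23.727 mm
Gross irrigation = 23.727 / 0.75 = 31.636 mm
Volume = 31.636 mm × 391.3 ha × 10 = 123791.7 m³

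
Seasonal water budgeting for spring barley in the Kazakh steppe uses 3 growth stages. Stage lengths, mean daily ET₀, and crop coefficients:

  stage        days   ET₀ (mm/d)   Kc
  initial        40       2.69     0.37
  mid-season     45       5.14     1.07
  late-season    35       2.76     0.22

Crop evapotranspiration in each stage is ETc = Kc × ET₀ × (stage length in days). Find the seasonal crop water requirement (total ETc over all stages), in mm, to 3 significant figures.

initial: 0.37 × 2.69 × 40 = 39.81 mm
mid-season: 1.07 × 5.14 × 45 = 247.49 mm
late-season: 0.22 × 2.76 × 35 = 21.25 mm
Seasonal total = 308.55 mm

309 mm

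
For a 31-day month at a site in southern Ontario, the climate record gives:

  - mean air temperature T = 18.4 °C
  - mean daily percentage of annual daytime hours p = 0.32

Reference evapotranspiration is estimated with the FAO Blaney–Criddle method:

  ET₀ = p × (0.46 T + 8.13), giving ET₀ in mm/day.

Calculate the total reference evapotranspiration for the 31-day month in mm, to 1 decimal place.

164.6 mm

ET₀ = 0.32 × (0.46 × 18.4 + 8.13) = 0.32 × 16.594 = 5.3101 mm/d
Monthly total = 5.3101 × 31 = 164.613 mm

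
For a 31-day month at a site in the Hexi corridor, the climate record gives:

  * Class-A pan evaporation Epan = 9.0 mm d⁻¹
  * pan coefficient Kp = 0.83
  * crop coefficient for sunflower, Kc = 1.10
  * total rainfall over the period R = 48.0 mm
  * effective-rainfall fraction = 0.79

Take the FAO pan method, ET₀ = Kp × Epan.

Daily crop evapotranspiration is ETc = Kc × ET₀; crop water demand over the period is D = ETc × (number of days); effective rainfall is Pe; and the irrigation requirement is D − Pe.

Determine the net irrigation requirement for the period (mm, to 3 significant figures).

ET₀ = 0.83 × 9.0 = 7.4700 mm/d
ETc = Kc × ET₀ = 1.10 × 7.4700 = 8.2170 mm/d
Crop demand D = ETc × 31 d = 8.2170 × 31 = 254.727 mm
Pe = 0.79 × 48.0 = 37.920 mm
D − Pe = 254.727 − 37.920 = 216.807 mm

217 mm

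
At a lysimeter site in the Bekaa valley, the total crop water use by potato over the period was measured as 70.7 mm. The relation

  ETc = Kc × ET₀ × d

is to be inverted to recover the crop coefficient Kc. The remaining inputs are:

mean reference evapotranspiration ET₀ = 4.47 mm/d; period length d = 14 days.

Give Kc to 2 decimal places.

ETc = Kc × ET₀ × d  ⇒  Kc = ETc / (ET₀ × d)
Kc = 70.7 / (4.47 × 14) = 70.7 / 62.58 = 1.1298

1.13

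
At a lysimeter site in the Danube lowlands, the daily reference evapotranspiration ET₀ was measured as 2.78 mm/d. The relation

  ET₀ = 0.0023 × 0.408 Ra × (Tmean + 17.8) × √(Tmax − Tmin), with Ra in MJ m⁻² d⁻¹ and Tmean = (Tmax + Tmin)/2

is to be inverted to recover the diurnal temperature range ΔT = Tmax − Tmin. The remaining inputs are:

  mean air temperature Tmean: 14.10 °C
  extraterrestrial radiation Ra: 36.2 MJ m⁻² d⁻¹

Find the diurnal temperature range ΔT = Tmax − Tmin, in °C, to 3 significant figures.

√ΔT = ET₀ / [0.0023 × 0.408 × Ra × (Tmean+17.8)] = 2.78 / (0.0023 × 14.7696 × 31.90) = 2.5654
ΔT = 2.5654² = 6.581 °C

6.58 °C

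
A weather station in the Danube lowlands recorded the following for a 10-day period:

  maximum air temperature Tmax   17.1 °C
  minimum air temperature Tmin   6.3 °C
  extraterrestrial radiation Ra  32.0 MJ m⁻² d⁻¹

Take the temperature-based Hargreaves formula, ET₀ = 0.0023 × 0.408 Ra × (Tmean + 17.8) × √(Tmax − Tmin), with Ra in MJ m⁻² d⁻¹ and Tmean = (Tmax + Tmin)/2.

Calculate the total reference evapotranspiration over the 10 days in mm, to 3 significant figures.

29.1 mm

Tmean = (17.1 + 6.3)/2 = 11.70 °C
0.408 Ra = 0.408 × 32.0 = 13.0560 mm/d equivalent
ET₀ = 0.0023 × 13.0560 × (11.70 + 17.8) × √10.8 = 0.0023 × 13.0560 × 29.50 × 3.2863 = 2.9112 mm/d
Over 10 days: 2.9112 × 10 = 29.112 mm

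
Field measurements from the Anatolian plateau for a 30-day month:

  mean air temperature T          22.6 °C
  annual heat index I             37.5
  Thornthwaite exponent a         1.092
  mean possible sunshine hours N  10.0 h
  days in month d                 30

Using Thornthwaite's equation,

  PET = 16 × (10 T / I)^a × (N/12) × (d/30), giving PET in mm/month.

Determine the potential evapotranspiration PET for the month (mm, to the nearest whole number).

95 mm

10T/I = 10 × 22.6 / 37.5 = 6.0267
(10T/I)^a = 6.0267^1.092 = 7.1096
Uncorrected PET = 16 × 7.1096 = 113.754 mm
Correction = (N/12)(d/30) = (10.0/12)(30/30) = 0.8333
PET = 113.754 × 0.8333 = 94.791 mm/month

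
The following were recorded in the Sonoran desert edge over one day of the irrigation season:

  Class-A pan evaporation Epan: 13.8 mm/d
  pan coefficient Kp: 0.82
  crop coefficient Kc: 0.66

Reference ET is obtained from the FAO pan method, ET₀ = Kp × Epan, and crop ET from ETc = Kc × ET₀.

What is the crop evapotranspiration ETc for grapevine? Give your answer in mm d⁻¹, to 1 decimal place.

7.5 mm d⁻¹

ET₀ = 0.82 × 13.8 = 11.3160 mm/d
ETc = Kc × ET₀ = 0.66 × 11.3160 = 7.4686 mm/d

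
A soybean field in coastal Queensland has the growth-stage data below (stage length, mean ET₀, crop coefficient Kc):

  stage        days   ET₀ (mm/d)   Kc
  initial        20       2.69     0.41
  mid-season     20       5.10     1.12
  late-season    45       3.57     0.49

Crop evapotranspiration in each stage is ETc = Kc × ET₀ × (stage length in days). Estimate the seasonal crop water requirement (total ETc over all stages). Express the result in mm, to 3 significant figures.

initial: 0.41 × 2.69 × 20 = 22.06 mm
mid-season: 1.12 × 5.10 × 20 = 114.24 mm
late-season: 0.49 × 3.57 × 45 = 78.72 mm
Seasonal total = 215.02 mm

215 mm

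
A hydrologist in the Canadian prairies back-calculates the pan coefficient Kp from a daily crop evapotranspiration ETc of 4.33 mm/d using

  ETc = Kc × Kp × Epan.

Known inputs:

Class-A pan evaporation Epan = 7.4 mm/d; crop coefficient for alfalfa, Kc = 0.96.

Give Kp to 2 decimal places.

0.61

ETc = Kc × Kp × Epan  ⇒  Kp = ETc / (Kc × Epan)
Kp = 4.33 / (0.96 × 7.4) = 4.33 / 7.104 = 0.6095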